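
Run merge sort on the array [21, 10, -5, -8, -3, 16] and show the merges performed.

Divide and conquer:
  Merge [10] + [-5] -> [-5, 10]
  Merge [21] + [-5, 10] -> [-5, 10, 21]
  Merge [-3] + [16] -> [-3, 16]
  Merge [-8] + [-3, 16] -> [-8, -3, 16]
  Merge [-5, 10, 21] + [-8, -3, 16] -> [-8, -5, -3, 10, 16, 21]


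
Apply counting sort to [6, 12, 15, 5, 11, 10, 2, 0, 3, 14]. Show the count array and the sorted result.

Count array: [1, 0, 1, 1, 0, 1, 1, 0, 0, 0, 1, 1, 1, 0, 1, 1]
(count[i] = number of elements equal to i)
Cumulative count: [1, 1, 2, 3, 3, 4, 5, 5, 5, 5, 6, 7, 8, 8, 9, 10]
Sorted: [0, 2, 3, 5, 6, 10, 11, 12, 14, 15]


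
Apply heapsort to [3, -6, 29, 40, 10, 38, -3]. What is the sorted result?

Build heap: [40, 10, 38, -6, 3, 29, -3]
Extract 40: [38, 10, 29, -6, 3, -3, 40]
Extract 38: [29, 10, -3, -6, 3, 38, 40]
Extract 29: [10, 3, -3, -6, 29, 38, 40]
Extract 10: [3, -6, -3, 10, 29, 38, 40]
Extract 3: [-3, -6, 3, 10, 29, 38, 40]
Extract -3: [-6, -3, 3, 10, 29, 38, 40]


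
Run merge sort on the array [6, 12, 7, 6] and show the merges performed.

Divide and conquer:
  Merge [6] + [12] -> [6, 12]
  Merge [7] + [6] -> [6, 7]
  Merge [6, 12] + [6, 7] -> [6, 6, 7, 12]


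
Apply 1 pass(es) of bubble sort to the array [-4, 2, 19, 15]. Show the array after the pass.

After pass 1: [-4, 2, 15, 19] (1 swaps)
Total swaps: 1


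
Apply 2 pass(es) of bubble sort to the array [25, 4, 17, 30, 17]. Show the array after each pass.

After pass 1: [4, 17, 25, 17, 30] (3 swaps)
After pass 2: [4, 17, 17, 25, 30] (1 swaps)
Total swaps: 4


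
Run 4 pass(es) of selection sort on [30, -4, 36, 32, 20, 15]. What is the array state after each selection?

Pass 1: Select minimum -4 at index 1, swap -> [-4, 30, 36, 32, 20, 15]
Pass 2: Select minimum 15 at index 5, swap -> [-4, 15, 36, 32, 20, 30]
Pass 3: Select minimum 20 at index 4, swap -> [-4, 15, 20, 32, 36, 30]
Pass 4: Select minimum 30 at index 5, swap -> [-4, 15, 20, 30, 36, 32]


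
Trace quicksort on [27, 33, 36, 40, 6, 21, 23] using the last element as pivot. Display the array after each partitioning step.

Partition 1: pivot=23 at index 2 -> [6, 21, 23, 40, 27, 33, 36]
Partition 2: pivot=21 at index 1 -> [6, 21, 23, 40, 27, 33, 36]
Partition 3: pivot=36 at index 5 -> [6, 21, 23, 27, 33, 36, 40]
Partition 4: pivot=33 at index 4 -> [6, 21, 23, 27, 33, 36, 40]


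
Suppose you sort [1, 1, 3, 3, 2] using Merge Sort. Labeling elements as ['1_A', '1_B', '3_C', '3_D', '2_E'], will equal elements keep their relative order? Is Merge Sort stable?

Trace Merge Sort on the labeled array (the key is the number; the letter only tracks identity):
  Merge [1_A] + [1_B] -> [1_A, 1_B]
  Merge [3_D] + [2_E] -> [2_E, 3_D]
  Merge [3_C] + [2_E, 3_D] -> [2_E, 3_C, 3_D]
  Merge [1_A, 1_B] + [2_E, 3_C, 3_D] -> [1_A, 1_B, 2_E, 3_C, 3_D]
Final order: [1_A, 1_B, 2_E, 3_C, 3_D]
Equal keys:
  value 1: originally 1_A, 1_B; after sorting 1_A, 1_B -> order preserved
  value 3: originally 3_C, 3_D; after sorting 3_C, 3_D -> order preserved
All equal keys kept their original relative order. Merge Sort is stable: when the heads of the two halves are equal the merge takes from the left half first.
Answer: Stable


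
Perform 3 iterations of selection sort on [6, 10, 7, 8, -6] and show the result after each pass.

Pass 1: Select minimum -6 at index 4, swap -> [-6, 10, 7, 8, 6]
Pass 2: Select minimum 6 at index 4, swap -> [-6, 6, 7, 8, 10]
Pass 3: Select minimum 7 at index 2, swap -> [-6, 6, 7, 8, 10]


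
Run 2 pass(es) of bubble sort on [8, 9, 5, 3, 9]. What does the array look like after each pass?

After pass 1: [8, 5, 3, 9, 9] (2 swaps)
After pass 2: [5, 3, 8, 9, 9] (2 swaps)
Total swaps: 4


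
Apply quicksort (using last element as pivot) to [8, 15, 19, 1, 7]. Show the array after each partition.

Partition 1: pivot=7 at index 1 -> [1, 7, 19, 8, 15]
Partition 2: pivot=15 at index 3 -> [1, 7, 8, 15, 19]


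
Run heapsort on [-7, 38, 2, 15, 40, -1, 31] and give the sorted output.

Build heap: [40, 38, 31, 15, -7, -1, 2]
Extract 40: [38, 15, 31, 2, -7, -1, 40]
Extract 38: [31, 15, -1, 2, -7, 38, 40]
Extract 31: [15, 2, -1, -7, 31, 38, 40]
Extract 15: [2, -7, -1, 15, 31, 38, 40]
Extract 2: [-1, -7, 2, 15, 31, 38, 40]
Extract -1: [-7, -1, 2, 15, 31, 38, 40]


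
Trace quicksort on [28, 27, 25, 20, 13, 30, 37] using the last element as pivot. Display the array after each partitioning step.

Partition 1: pivot=37 at index 6 -> [28, 27, 25, 20, 13, 30, 37]
Partition 2: pivot=30 at index 5 -> [28, 27, 25, 20, 13, 30, 37]
Partition 3: pivot=13 at index 0 -> [13, 27, 25, 20, 28, 30, 37]
Partition 4: pivot=28 at index 4 -> [13, 27, 25, 20, 28, 30, 37]
Partition 5: pivot=20 at index 1 -> [13, 20, 25, 27, 28, 30, 37]
Partition 6: pivot=27 at index 3 -> [13, 20, 25, 27, 28, 30, 37]


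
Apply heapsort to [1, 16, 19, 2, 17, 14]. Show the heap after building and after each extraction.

Build heap: [19, 17, 14, 2, 16, 1]
Extract 19: [17, 16, 14, 2, 1, 19]
Extract 17: [16, 2, 14, 1, 17, 19]
Extract 16: [14, 2, 1, 16, 17, 19]
Extract 14: [2, 1, 14, 16, 17, 19]
Extract 2: [1, 2, 14, 16, 17, 19]


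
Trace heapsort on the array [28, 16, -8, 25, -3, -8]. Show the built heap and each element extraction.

Build heap: [28, 25, -8, 16, -3, -8]
Extract 28: [25, 16, -8, -8, -3, 28]
Extract 25: [16, -3, -8, -8, 25, 28]
Extract 16: [-3, -8, -8, 16, 25, 28]
Extract -3: [-8, -8, -3, 16, 25, 28]
Extract -8: [-8, -8, -3, 16, 25, 28]


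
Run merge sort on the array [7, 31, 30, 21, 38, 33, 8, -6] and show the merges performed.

Divide and conquer:
  Merge [7] + [31] -> [7, 31]
  Merge [30] + [21] -> [21, 30]
  Merge [7, 31] + [21, 30] -> [7, 21, 30, 31]
  Merge [38] + [33] -> [33, 38]
  Merge [8] + [-6] -> [-6, 8]
  Merge [33, 38] + [-6, 8] -> [-6, 8, 33, 38]
  Merge [7, 21, 30, 31] + [-6, 8, 33, 38] -> [-6, 7, 8, 21, 30, 31, 33, 38]


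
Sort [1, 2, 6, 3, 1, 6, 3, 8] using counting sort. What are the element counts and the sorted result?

Count array: [0, 2, 1, 2, 0, 0, 2, 0, 1]
(count[i] = number of elements equal to i)
Cumulative count: [0, 2, 3, 5, 5, 5, 7, 7, 8]
Sorted: [1, 1, 2, 3, 3, 6, 6, 8]


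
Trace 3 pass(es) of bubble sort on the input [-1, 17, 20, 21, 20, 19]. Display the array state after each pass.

After pass 1: [-1, 17, 20, 20, 19, 21] (2 swaps)
After pass 2: [-1, 17, 20, 19, 20, 21] (1 swaps)
After pass 3: [-1, 17, 19, 20, 20, 21] (1 swaps)
Total swaps: 4


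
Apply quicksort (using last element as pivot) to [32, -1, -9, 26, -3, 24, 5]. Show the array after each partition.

Partition 1: pivot=5 at index 3 -> [-1, -9, -3, 5, 32, 24, 26]
Partition 2: pivot=-3 at index 1 -> [-9, -3, -1, 5, 32, 24, 26]
Partition 3: pivot=26 at index 5 -> [-9, -3, -1, 5, 24, 26, 32]


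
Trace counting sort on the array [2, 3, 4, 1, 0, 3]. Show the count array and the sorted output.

Count array: [1, 1, 1, 2, 1]
(count[i] = number of elements equal to i)
Cumulative count: [1, 2, 3, 5, 6]
Sorted: [0, 1, 2, 3, 3, 4]


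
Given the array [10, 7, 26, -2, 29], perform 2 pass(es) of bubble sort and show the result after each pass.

After pass 1: [7, 10, -2, 26, 29] (2 swaps)
After pass 2: [7, -2, 10, 26, 29] (1 swaps)
Total swaps: 3


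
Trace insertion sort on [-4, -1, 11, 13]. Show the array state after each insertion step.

First element -4 is already 'sorted'
Insert -1: shifted 0 elements -> [-4, -1, 11, 13]
Insert 11: shifted 0 elements -> [-4, -1, 11, 13]
Insert 13: shifted 0 elements -> [-4, -1, 11, 13]


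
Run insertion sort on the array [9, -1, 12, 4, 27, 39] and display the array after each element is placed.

First element 9 is already 'sorted'
Insert -1: shifted 1 elements -> [-1, 9, 12, 4, 27, 39]
Insert 12: shifted 0 elements -> [-1, 9, 12, 4, 27, 39]
Insert 4: shifted 2 elements -> [-1, 4, 9, 12, 27, 39]
Insert 27: shifted 0 elements -> [-1, 4, 9, 12, 27, 39]
Insert 39: shifted 0 elements -> [-1, 4, 9, 12, 27, 39]


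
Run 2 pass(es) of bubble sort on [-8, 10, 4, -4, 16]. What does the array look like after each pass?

After pass 1: [-8, 4, -4, 10, 16] (2 swaps)
After pass 2: [-8, -4, 4, 10, 16] (1 swaps)
Total swaps: 3


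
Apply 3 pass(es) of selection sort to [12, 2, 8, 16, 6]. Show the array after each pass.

Pass 1: Select minimum 2 at index 1, swap -> [2, 12, 8, 16, 6]
Pass 2: Select minimum 6 at index 4, swap -> [2, 6, 8, 16, 12]
Pass 3: Select minimum 8 at index 2, swap -> [2, 6, 8, 16, 12]


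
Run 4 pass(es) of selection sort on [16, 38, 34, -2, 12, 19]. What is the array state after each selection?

Pass 1: Select minimum -2 at index 3, swap -> [-2, 38, 34, 16, 12, 19]
Pass 2: Select minimum 12 at index 4, swap -> [-2, 12, 34, 16, 38, 19]
Pass 3: Select minimum 16 at index 3, swap -> [-2, 12, 16, 34, 38, 19]
Pass 4: Select minimum 19 at index 5, swap -> [-2, 12, 16, 19, 38, 34]


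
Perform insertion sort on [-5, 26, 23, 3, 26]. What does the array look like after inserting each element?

First element -5 is already 'sorted'
Insert 26: shifted 0 elements -> [-5, 26, 23, 3, 26]
Insert 23: shifted 1 elements -> [-5, 23, 26, 3, 26]
Insert 3: shifted 2 elements -> [-5, 3, 23, 26, 26]
Insert 26: shifted 0 elements -> [-5, 3, 23, 26, 26]


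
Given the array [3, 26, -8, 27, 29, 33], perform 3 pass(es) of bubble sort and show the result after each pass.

After pass 1: [3, -8, 26, 27, 29, 33] (1 swaps)
After pass 2: [-8, 3, 26, 27, 29, 33] (1 swaps)
After pass 3: [-8, 3, 26, 27, 29, 33] (0 swaps)
Total swaps: 2


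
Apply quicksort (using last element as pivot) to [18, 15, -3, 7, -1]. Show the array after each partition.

Partition 1: pivot=-1 at index 1 -> [-3, -1, 18, 7, 15]
Partition 2: pivot=15 at index 3 -> [-3, -1, 7, 15, 18]


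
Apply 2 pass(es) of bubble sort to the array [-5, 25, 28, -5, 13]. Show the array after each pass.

After pass 1: [-5, 25, -5, 13, 28] (2 swaps)
After pass 2: [-5, -5, 13, 25, 28] (2 swaps)
Total swaps: 4


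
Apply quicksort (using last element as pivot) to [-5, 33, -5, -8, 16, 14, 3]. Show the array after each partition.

Partition 1: pivot=3 at index 3 -> [-5, -5, -8, 3, 16, 14, 33]
Partition 2: pivot=-8 at index 0 -> [-8, -5, -5, 3, 16, 14, 33]
Partition 3: pivot=-5 at index 2 -> [-8, -5, -5, 3, 16, 14, 33]
Partition 4: pivot=33 at index 6 -> [-8, -5, -5, 3, 16, 14, 33]
Partition 5: pivot=14 at index 4 -> [-8, -5, -5, 3, 14, 16, 33]


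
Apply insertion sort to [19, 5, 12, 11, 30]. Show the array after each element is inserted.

First element 19 is already 'sorted'
Insert 5: shifted 1 elements -> [5, 19, 12, 11, 30]
Insert 12: shifted 1 elements -> [5, 12, 19, 11, 30]
Insert 11: shifted 2 elements -> [5, 11, 12, 19, 30]
Insert 30: shifted 0 elements -> [5, 11, 12, 19, 30]


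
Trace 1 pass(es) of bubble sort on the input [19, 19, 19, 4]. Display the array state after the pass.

After pass 1: [19, 19, 4, 19] (1 swaps)
Total swaps: 1


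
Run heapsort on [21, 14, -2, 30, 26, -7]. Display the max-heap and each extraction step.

Build heap: [30, 26, -2, 14, 21, -7]
Extract 30: [26, 21, -2, 14, -7, 30]
Extract 26: [21, 14, -2, -7, 26, 30]
Extract 21: [14, -7, -2, 21, 26, 30]
Extract 14: [-2, -7, 14, 21, 26, 30]
Extract -2: [-7, -2, 14, 21, 26, 30]


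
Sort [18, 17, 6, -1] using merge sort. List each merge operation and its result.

Divide and conquer:
  Merge [18] + [17] -> [17, 18]
  Merge [6] + [-1] -> [-1, 6]
  Merge [17, 18] + [-1, 6] -> [-1, 6, 17, 18]


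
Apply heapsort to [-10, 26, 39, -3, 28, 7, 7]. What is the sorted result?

Build heap: [39, 28, 7, -3, 26, -10, 7]
Extract 39: [28, 26, 7, -3, 7, -10, 39]
Extract 28: [26, 7, 7, -3, -10, 28, 39]
Extract 26: [7, -3, 7, -10, 26, 28, 39]
Extract 7: [7, -3, -10, 7, 26, 28, 39]
Extract 7: [-3, -10, 7, 7, 26, 28, 39]
Extract -3: [-10, -3, 7, 7, 26, 28, 39]


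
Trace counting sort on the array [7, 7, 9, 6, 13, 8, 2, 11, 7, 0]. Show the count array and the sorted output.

Count array: [1, 0, 1, 0, 0, 0, 1, 3, 1, 1, 0, 1, 0, 1]
(count[i] = number of elements equal to i)
Cumulative count: [1, 1, 2, 2, 2, 2, 3, 6, 7, 8, 8, 9, 9, 10]
Sorted: [0, 2, 6, 7, 7, 7, 8, 9, 11, 13]


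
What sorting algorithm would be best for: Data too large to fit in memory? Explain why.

Best choice: External merge sort
Reason: Minimizes disk I/O by sequential reads/writes


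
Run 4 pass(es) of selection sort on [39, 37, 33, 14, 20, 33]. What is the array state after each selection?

Pass 1: Select minimum 14 at index 3, swap -> [14, 37, 33, 39, 20, 33]
Pass 2: Select minimum 20 at index 4, swap -> [14, 20, 33, 39, 37, 33]
Pass 3: Select minimum 33 at index 2, swap -> [14, 20, 33, 39, 37, 33]
Pass 4: Select minimum 33 at index 5, swap -> [14, 20, 33, 33, 37, 39]


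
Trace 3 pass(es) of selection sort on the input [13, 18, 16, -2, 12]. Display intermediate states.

Pass 1: Select minimum -2 at index 3, swap -> [-2, 18, 16, 13, 12]
Pass 2: Select minimum 12 at index 4, swap -> [-2, 12, 16, 13, 18]
Pass 3: Select minimum 13 at index 3, swap -> [-2, 12, 13, 16, 18]


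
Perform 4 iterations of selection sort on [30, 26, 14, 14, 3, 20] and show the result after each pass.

Pass 1: Select minimum 3 at index 4, swap -> [3, 26, 14, 14, 30, 20]
Pass 2: Select minimum 14 at index 2, swap -> [3, 14, 26, 14, 30, 20]
Pass 3: Select minimum 14 at index 3, swap -> [3, 14, 14, 26, 30, 20]
Pass 4: Select minimum 20 at index 5, swap -> [3, 14, 14, 20, 30, 26]


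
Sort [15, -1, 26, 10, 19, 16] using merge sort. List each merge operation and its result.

Divide and conquer:
  Merge [-1] + [26] -> [-1, 26]
  Merge [15] + [-1, 26] -> [-1, 15, 26]
  Merge [19] + [16] -> [16, 19]
  Merge [10] + [16, 19] -> [10, 16, 19]
  Merge [-1, 15, 26] + [10, 16, 19] -> [-1, 10, 15, 16, 19, 26]


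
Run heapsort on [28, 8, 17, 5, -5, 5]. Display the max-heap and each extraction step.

Build heap: [28, 8, 17, 5, -5, 5]
Extract 28: [17, 8, 5, 5, -5, 28]
Extract 17: [8, 5, 5, -5, 17, 28]
Extract 8: [5, -5, 5, 8, 17, 28]
Extract 5: [5, -5, 5, 8, 17, 28]
Extract 5: [-5, 5, 5, 8, 17, 28]


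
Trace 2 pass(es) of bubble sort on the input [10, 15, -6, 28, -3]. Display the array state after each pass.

After pass 1: [10, -6, 15, -3, 28] (2 swaps)
After pass 2: [-6, 10, -3, 15, 28] (2 swaps)
Total swaps: 4


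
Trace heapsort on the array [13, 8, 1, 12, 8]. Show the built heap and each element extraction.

Build heap: [13, 12, 1, 8, 8]
Extract 13: [12, 8, 1, 8, 13]
Extract 12: [8, 8, 1, 12, 13]
Extract 8: [8, 1, 8, 12, 13]
Extract 8: [1, 8, 8, 12, 13]


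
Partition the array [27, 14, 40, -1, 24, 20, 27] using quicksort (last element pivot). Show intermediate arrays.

Partition 1: pivot=27 at index 5 -> [27, 14, -1, 24, 20, 27, 40]
Partition 2: pivot=20 at index 2 -> [14, -1, 20, 24, 27, 27, 40]
Partition 3: pivot=-1 at index 0 -> [-1, 14, 20, 24, 27, 27, 40]
Partition 4: pivot=27 at index 4 -> [-1, 14, 20, 24, 27, 27, 40]


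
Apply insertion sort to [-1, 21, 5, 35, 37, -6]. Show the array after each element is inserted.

First element -1 is already 'sorted'
Insert 21: shifted 0 elements -> [-1, 21, 5, 35, 37, -6]
Insert 5: shifted 1 elements -> [-1, 5, 21, 35, 37, -6]
Insert 35: shifted 0 elements -> [-1, 5, 21, 35, 37, -6]
Insert 37: shifted 0 elements -> [-1, 5, 21, 35, 37, -6]
Insert -6: shifted 5 elements -> [-6, -1, 5, 21, 35, 37]


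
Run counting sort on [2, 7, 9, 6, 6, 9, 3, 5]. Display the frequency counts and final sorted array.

Count array: [0, 0, 1, 1, 0, 1, 2, 1, 0, 2]
(count[i] = number of elements equal to i)
Cumulative count: [0, 0, 1, 2, 2, 3, 5, 6, 6, 8]
Sorted: [2, 3, 5, 6, 6, 7, 9, 9]


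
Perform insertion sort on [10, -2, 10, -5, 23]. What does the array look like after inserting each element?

First element 10 is already 'sorted'
Insert -2: shifted 1 elements -> [-2, 10, 10, -5, 23]
Insert 10: shifted 0 elements -> [-2, 10, 10, -5, 23]
Insert -5: shifted 3 elements -> [-5, -2, 10, 10, 23]
Insert 23: shifted 0 elements -> [-5, -2, 10, 10, 23]


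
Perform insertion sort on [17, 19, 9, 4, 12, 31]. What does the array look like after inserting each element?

First element 17 is already 'sorted'
Insert 19: shifted 0 elements -> [17, 19, 9, 4, 12, 31]
Insert 9: shifted 2 elements -> [9, 17, 19, 4, 12, 31]
Insert 4: shifted 3 elements -> [4, 9, 17, 19, 12, 31]
Insert 12: shifted 2 elements -> [4, 9, 12, 17, 19, 31]
Insert 31: shifted 0 elements -> [4, 9, 12, 17, 19, 31]


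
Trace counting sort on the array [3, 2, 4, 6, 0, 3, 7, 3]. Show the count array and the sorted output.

Count array: [1, 0, 1, 3, 1, 0, 1, 1]
(count[i] = number of elements equal to i)
Cumulative count: [1, 1, 2, 5, 6, 6, 7, 8]
Sorted: [0, 2, 3, 3, 3, 4, 6, 7]


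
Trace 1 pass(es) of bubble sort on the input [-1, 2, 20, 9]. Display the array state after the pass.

After pass 1: [-1, 2, 9, 20] (1 swaps)
Total swaps: 1


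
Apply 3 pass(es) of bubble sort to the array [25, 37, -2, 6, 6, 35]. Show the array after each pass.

After pass 1: [25, -2, 6, 6, 35, 37] (4 swaps)
After pass 2: [-2, 6, 6, 25, 35, 37] (3 swaps)
After pass 3: [-2, 6, 6, 25, 35, 37] (0 swaps)
Total swaps: 7


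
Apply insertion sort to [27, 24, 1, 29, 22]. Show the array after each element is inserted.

First element 27 is already 'sorted'
Insert 24: shifted 1 elements -> [24, 27, 1, 29, 22]
Insert 1: shifted 2 elements -> [1, 24, 27, 29, 22]
Insert 29: shifted 0 elements -> [1, 24, 27, 29, 22]
Insert 22: shifted 3 elements -> [1, 22, 24, 27, 29]


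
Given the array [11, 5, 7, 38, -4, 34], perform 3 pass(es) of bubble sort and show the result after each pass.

After pass 1: [5, 7, 11, -4, 34, 38] (4 swaps)
After pass 2: [5, 7, -4, 11, 34, 38] (1 swaps)
After pass 3: [5, -4, 7, 11, 34, 38] (1 swaps)
Total swaps: 6


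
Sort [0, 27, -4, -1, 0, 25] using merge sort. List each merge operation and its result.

Divide and conquer:
  Merge [27] + [-4] -> [-4, 27]
  Merge [0] + [-4, 27] -> [-4, 0, 27]
  Merge [0] + [25] -> [0, 25]
  Merge [-1] + [0, 25] -> [-1, 0, 25]
  Merge [-4, 0, 27] + [-1, 0, 25] -> [-4, -1, 0, 0, 25, 27]


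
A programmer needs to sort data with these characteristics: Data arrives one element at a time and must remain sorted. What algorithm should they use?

Best choice: Insertion sort
Reason: Insertion sort naturally handles online/streaming input by inserting each new element into sorted position


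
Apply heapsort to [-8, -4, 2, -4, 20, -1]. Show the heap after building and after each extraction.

Build heap: [20, -4, 2, -8, -4, -1]
Extract 20: [2, -4, -1, -8, -4, 20]
Extract 2: [-1, -4, -4, -8, 2, 20]
Extract -1: [-4, -8, -4, -1, 2, 20]
Extract -4: [-4, -8, -4, -1, 2, 20]
Extract -4: [-8, -4, -4, -1, 2, 20]


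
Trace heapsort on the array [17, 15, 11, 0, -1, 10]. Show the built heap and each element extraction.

Build heap: [17, 15, 11, 0, -1, 10]
Extract 17: [15, 10, 11, 0, -1, 17]
Extract 15: [11, 10, -1, 0, 15, 17]
Extract 11: [10, 0, -1, 11, 15, 17]
Extract 10: [0, -1, 10, 11, 15, 17]
Extract 0: [-1, 0, 10, 11, 15, 17]


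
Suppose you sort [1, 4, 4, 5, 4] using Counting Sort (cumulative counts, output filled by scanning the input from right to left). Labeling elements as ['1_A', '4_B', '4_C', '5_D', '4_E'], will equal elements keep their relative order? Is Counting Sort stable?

Trace Counting Sort on the labeled array (the key is the number; the letter only tracks identity):
  Counts for values 0..5: [0, 1, 0, 0, 3, 1]
  Cumulative counts: [0, 1, 1, 1, 4, 5]
  Scan right to left: place 4_E at output index 3
  Scan right to left: place 5_D at output index 4
  Scan right to left: place 4_C at output index 2
  Scan right to left: place 4_B at output index 1
  Scan right to left: place 1_A at output index 0
  Output: [1_A, 4_B, 4_C, 4_E, 5_D]
Equal keys:
  value 4: originally 4_B, 4_C, 4_E; after sorting 4_B, 4_C, 4_E -> order preserved
All equal keys kept their original relative order. Counting Sort is stable: scanning the input right to left with decreasing cumulative counts places later duplicates at later output positions.
Answer: Stable


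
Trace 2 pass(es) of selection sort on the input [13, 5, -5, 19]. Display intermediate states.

Pass 1: Select minimum -5 at index 2, swap -> [-5, 5, 13, 19]
Pass 2: Select minimum 5 at index 1, swap -> [-5, 5, 13, 19]


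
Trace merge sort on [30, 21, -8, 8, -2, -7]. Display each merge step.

Divide and conquer:
  Merge [21] + [-8] -> [-8, 21]
  Merge [30] + [-8, 21] -> [-8, 21, 30]
  Merge [-2] + [-7] -> [-7, -2]
  Merge [8] + [-7, -2] -> [-7, -2, 8]
  Merge [-8, 21, 30] + [-7, -2, 8] -> [-8, -7, -2, 8, 21, 30]


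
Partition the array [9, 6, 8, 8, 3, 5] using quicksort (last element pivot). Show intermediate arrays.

Partition 1: pivot=5 at index 1 -> [3, 5, 8, 8, 9, 6]
Partition 2: pivot=6 at index 2 -> [3, 5, 6, 8, 9, 8]
Partition 3: pivot=8 at index 4 -> [3, 5, 6, 8, 8, 9]


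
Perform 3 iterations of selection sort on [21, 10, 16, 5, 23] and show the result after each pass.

Pass 1: Select minimum 5 at index 3, swap -> [5, 10, 16, 21, 23]
Pass 2: Select minimum 10 at index 1, swap -> [5, 10, 16, 21, 23]
Pass 3: Select minimum 16 at index 2, swap -> [5, 10, 16, 21, 23]


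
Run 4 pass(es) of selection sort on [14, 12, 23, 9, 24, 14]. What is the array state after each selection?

Pass 1: Select minimum 9 at index 3, swap -> [9, 12, 23, 14, 24, 14]
Pass 2: Select minimum 12 at index 1, swap -> [9, 12, 23, 14, 24, 14]
Pass 3: Select minimum 14 at index 3, swap -> [9, 12, 14, 23, 24, 14]
Pass 4: Select minimum 14 at index 5, swap -> [9, 12, 14, 14, 24, 23]


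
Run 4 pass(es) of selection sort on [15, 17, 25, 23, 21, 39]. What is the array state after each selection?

Pass 1: Select minimum 15 at index 0, swap -> [15, 17, 25, 23, 21, 39]
Pass 2: Select minimum 17 at index 1, swap -> [15, 17, 25, 23, 21, 39]
Pass 3: Select minimum 21 at index 4, swap -> [15, 17, 21, 23, 25, 39]
Pass 4: Select minimum 23 at index 3, swap -> [15, 17, 21, 23, 25, 39]


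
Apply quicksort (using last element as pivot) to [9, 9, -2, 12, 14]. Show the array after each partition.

Partition 1: pivot=14 at index 4 -> [9, 9, -2, 12, 14]
Partition 2: pivot=12 at index 3 -> [9, 9, -2, 12, 14]
Partition 3: pivot=-2 at index 0 -> [-2, 9, 9, 12, 14]
Partition 4: pivot=9 at index 2 -> [-2, 9, 9, 12, 14]


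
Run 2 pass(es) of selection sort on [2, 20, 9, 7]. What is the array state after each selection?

Pass 1: Select minimum 2 at index 0, swap -> [2, 20, 9, 7]
Pass 2: Select minimum 7 at index 3, swap -> [2, 7, 9, 20]


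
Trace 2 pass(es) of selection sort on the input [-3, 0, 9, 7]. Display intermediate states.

Pass 1: Select minimum -3 at index 0, swap -> [-3, 0, 9, 7]
Pass 2: Select minimum 0 at index 1, swap -> [-3, 0, 9, 7]


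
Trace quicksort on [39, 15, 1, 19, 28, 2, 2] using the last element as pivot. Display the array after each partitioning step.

Partition 1: pivot=2 at index 2 -> [1, 2, 2, 19, 28, 15, 39]
Partition 2: pivot=2 at index 1 -> [1, 2, 2, 19, 28, 15, 39]
Partition 3: pivot=39 at index 6 -> [1, 2, 2, 19, 28, 15, 39]
Partition 4: pivot=15 at index 3 -> [1, 2, 2, 15, 28, 19, 39]
Partition 5: pivot=19 at index 4 -> [1, 2, 2, 15, 19, 28, 39]


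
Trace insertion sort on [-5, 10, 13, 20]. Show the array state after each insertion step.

First element -5 is already 'sorted'
Insert 10: shifted 0 elements -> [-5, 10, 13, 20]
Insert 13: shifted 0 elements -> [-5, 10, 13, 20]
Insert 20: shifted 0 elements -> [-5, 10, 13, 20]


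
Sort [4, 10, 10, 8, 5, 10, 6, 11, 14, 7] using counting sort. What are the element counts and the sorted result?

Count array: [0, 0, 0, 0, 1, 1, 1, 1, 1, 0, 3, 1, 0, 0, 1]
(count[i] = number of elements equal to i)
Cumulative count: [0, 0, 0, 0, 1, 2, 3, 4, 5, 5, 8, 9, 9, 9, 10]
Sorted: [4, 5, 6, 7, 8, 10, 10, 10, 11, 14]


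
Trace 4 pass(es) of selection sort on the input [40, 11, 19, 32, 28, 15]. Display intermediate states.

Pass 1: Select minimum 11 at index 1, swap -> [11, 40, 19, 32, 28, 15]
Pass 2: Select minimum 15 at index 5, swap -> [11, 15, 19, 32, 28, 40]
Pass 3: Select minimum 19 at index 2, swap -> [11, 15, 19, 32, 28, 40]
Pass 4: Select minimum 28 at index 4, swap -> [11, 15, 19, 28, 32, 40]


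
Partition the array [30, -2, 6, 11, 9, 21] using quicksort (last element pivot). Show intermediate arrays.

Partition 1: pivot=21 at index 4 -> [-2, 6, 11, 9, 21, 30]
Partition 2: pivot=9 at index 2 -> [-2, 6, 9, 11, 21, 30]
Partition 3: pivot=6 at index 1 -> [-2, 6, 9, 11, 21, 30]


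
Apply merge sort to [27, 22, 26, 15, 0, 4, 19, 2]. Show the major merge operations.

Divide and conquer:
  Merge [27] + [22] -> [22, 27]
  Merge [26] + [15] -> [15, 26]
  Merge [22, 27] + [15, 26] -> [15, 22, 26, 27]
  Merge [0] + [4] -> [0, 4]
  Merge [19] + [2] -> [2, 19]
  Merge [0, 4] + [2, 19] -> [0, 2, 4, 19]
  Merge [15, 22, 26, 27] + [0, 2, 4, 19] -> [0, 2, 4, 15, 19, 22, 26, 27]


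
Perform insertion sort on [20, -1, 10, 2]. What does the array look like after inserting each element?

First element 20 is already 'sorted'
Insert -1: shifted 1 elements -> [-1, 20, 10, 2]
Insert 10: shifted 1 elements -> [-1, 10, 20, 2]
Insert 2: shifted 2 elements -> [-1, 2, 10, 20]


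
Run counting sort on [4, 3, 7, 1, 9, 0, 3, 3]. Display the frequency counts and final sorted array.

Count array: [1, 1, 0, 3, 1, 0, 0, 1, 0, 1]
(count[i] = number of elements equal to i)
Cumulative count: [1, 2, 2, 5, 6, 6, 6, 7, 7, 8]
Sorted: [0, 1, 3, 3, 3, 4, 7, 9]


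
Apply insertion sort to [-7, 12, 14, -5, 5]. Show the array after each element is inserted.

First element -7 is already 'sorted'
Insert 12: shifted 0 elements -> [-7, 12, 14, -5, 5]
Insert 14: shifted 0 elements -> [-7, 12, 14, -5, 5]
Insert -5: shifted 2 elements -> [-7, -5, 12, 14, 5]
Insert 5: shifted 2 elements -> [-7, -5, 5, 12, 14]


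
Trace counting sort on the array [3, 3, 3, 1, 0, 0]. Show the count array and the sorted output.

Count array: [2, 1, 0, 3]
(count[i] = number of elements equal to i)
Cumulative count: [2, 3, 3, 6]
Sorted: [0, 0, 1, 3, 3, 3]


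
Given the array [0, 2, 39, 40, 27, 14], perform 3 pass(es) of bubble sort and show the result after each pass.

After pass 1: [0, 2, 39, 27, 14, 40] (2 swaps)
After pass 2: [0, 2, 27, 14, 39, 40] (2 swaps)
After pass 3: [0, 2, 14, 27, 39, 40] (1 swaps)
Total swaps: 5


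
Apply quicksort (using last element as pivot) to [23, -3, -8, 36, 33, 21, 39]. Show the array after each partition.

Partition 1: pivot=39 at index 6 -> [23, -3, -8, 36, 33, 21, 39]
Partition 2: pivot=21 at index 2 -> [-3, -8, 21, 36, 33, 23, 39]
Partition 3: pivot=-8 at index 0 -> [-8, -3, 21, 36, 33, 23, 39]
Partition 4: pivot=23 at index 3 -> [-8, -3, 21, 23, 33, 36, 39]
Partition 5: pivot=36 at index 5 -> [-8, -3, 21, 23, 33, 36, 39]


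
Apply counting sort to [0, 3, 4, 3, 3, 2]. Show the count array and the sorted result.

Count array: [1, 0, 1, 3, 1]
(count[i] = number of elements equal to i)
Cumulative count: [1, 1, 2, 5, 6]
Sorted: [0, 2, 3, 3, 3, 4]


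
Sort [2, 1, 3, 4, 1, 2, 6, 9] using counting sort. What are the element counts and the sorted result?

Count array: [0, 2, 2, 1, 1, 0, 1, 0, 0, 1]
(count[i] = number of elements equal to i)
Cumulative count: [0, 2, 4, 5, 6, 6, 7, 7, 7, 8]
Sorted: [1, 1, 2, 2, 3, 4, 6, 9]


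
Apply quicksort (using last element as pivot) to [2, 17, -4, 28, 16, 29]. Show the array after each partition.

Partition 1: pivot=29 at index 5 -> [2, 17, -4, 28, 16, 29]
Partition 2: pivot=16 at index 2 -> [2, -4, 16, 28, 17, 29]
Partition 3: pivot=-4 at index 0 -> [-4, 2, 16, 28, 17, 29]
Partition 4: pivot=17 at index 3 -> [-4, 2, 16, 17, 28, 29]


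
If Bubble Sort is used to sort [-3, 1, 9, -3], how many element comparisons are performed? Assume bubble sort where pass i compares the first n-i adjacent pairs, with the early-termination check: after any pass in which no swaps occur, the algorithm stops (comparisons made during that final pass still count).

Pass 1: compare adjacent pairs (0,1)..(2,3) = 3 comparison(s), 1 swap(s) -> [-3, 1, -3, 9]
Pass 2: compare adjacent pairs (0,1)..(1,2) = 2 comparison(s), 1 swap(s) -> [-3, -3, 1, 9]
Pass 3: compare adjacent pairs (0,1)..(0,1) = 1 comparison(s), 0 swap(s) -> [-3, -3, 1, 9]
No swaps in this pass, so bubble sort stops here.
Total comparisons: 3 + 2 + 1 = 6


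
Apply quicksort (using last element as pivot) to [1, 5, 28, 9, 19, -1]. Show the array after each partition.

Partition 1: pivot=-1 at index 0 -> [-1, 5, 28, 9, 19, 1]
Partition 2: pivot=1 at index 1 -> [-1, 1, 28, 9, 19, 5]
Partition 3: pivot=5 at index 2 -> [-1, 1, 5, 9, 19, 28]
Partition 4: pivot=28 at index 5 -> [-1, 1, 5, 9, 19, 28]
Partition 5: pivot=19 at index 4 -> [-1, 1, 5, 9, 19, 28]


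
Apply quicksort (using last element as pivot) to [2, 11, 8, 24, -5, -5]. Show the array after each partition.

Partition 1: pivot=-5 at index 1 -> [-5, -5, 8, 24, 2, 11]
Partition 2: pivot=11 at index 4 -> [-5, -5, 8, 2, 11, 24]
Partition 3: pivot=2 at index 2 -> [-5, -5, 2, 8, 11, 24]


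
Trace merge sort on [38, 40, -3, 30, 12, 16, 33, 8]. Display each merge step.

Divide and conquer:
  Merge [38] + [40] -> [38, 40]
  Merge [-3] + [30] -> [-3, 30]
  Merge [38, 40] + [-3, 30] -> [-3, 30, 38, 40]
  Merge [12] + [16] -> [12, 16]
  Merge [33] + [8] -> [8, 33]
  Merge [12, 16] + [8, 33] -> [8, 12, 16, 33]
  Merge [-3, 30, 38, 40] + [8, 12, 16, 33] -> [-3, 8, 12, 16, 30, 33, 38, 40]


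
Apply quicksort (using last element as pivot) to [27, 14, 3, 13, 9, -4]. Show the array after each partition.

Partition 1: pivot=-4 at index 0 -> [-4, 14, 3, 13, 9, 27]
Partition 2: pivot=27 at index 5 -> [-4, 14, 3, 13, 9, 27]
Partition 3: pivot=9 at index 2 -> [-4, 3, 9, 13, 14, 27]
Partition 4: pivot=14 at index 4 -> [-4, 3, 9, 13, 14, 27]


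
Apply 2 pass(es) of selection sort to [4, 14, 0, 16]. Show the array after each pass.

Pass 1: Select minimum 0 at index 2, swap -> [0, 14, 4, 16]
Pass 2: Select minimum 4 at index 2, swap -> [0, 4, 14, 16]


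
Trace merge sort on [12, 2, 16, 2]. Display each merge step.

Divide and conquer:
  Merge [12] + [2] -> [2, 12]
  Merge [16] + [2] -> [2, 16]
  Merge [2, 12] + [2, 16] -> [2, 2, 12, 16]


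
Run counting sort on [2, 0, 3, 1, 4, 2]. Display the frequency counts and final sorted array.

Count array: [1, 1, 2, 1, 1]
(count[i] = number of elements equal to i)
Cumulative count: [1, 2, 4, 5, 6]
Sorted: [0, 1, 2, 2, 3, 4]


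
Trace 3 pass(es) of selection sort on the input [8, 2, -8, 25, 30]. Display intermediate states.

Pass 1: Select minimum -8 at index 2, swap -> [-8, 2, 8, 25, 30]
Pass 2: Select minimum 2 at index 1, swap -> [-8, 2, 8, 25, 30]
Pass 3: Select minimum 8 at index 2, swap -> [-8, 2, 8, 25, 30]


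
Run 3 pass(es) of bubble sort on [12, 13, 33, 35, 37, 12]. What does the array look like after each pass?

After pass 1: [12, 13, 33, 35, 12, 37] (1 swaps)
After pass 2: [12, 13, 33, 12, 35, 37] (1 swaps)
After pass 3: [12, 13, 12, 33, 35, 37] (1 swaps)
Total swaps: 3


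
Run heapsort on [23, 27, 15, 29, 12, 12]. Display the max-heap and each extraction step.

Build heap: [29, 27, 15, 23, 12, 12]
Extract 29: [27, 23, 15, 12, 12, 29]
Extract 27: [23, 12, 15, 12, 27, 29]
Extract 23: [15, 12, 12, 23, 27, 29]
Extract 15: [12, 12, 15, 23, 27, 29]
Extract 12: [12, 12, 15, 23, 27, 29]


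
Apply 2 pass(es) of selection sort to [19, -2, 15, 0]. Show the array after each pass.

Pass 1: Select minimum -2 at index 1, swap -> [-2, 19, 15, 0]
Pass 2: Select minimum 0 at index 3, swap -> [-2, 0, 15, 19]


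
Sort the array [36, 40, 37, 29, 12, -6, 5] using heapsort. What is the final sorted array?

Build heap: [40, 36, 37, 29, 12, -6, 5]
Extract 40: [37, 36, 5, 29, 12, -6, 40]
Extract 37: [36, 29, 5, -6, 12, 37, 40]
Extract 36: [29, 12, 5, -6, 36, 37, 40]
Extract 29: [12, -6, 5, 29, 36, 37, 40]
Extract 12: [5, -6, 12, 29, 36, 37, 40]
Extract 5: [-6, 5, 12, 29, 36, 37, 40]


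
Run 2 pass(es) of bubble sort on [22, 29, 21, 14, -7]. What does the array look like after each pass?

After pass 1: [22, 21, 14, -7, 29] (3 swaps)
After pass 2: [21, 14, -7, 22, 29] (3 swaps)
Total swaps: 6


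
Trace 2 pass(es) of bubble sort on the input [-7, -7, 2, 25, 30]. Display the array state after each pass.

After pass 1: [-7, -7, 2, 25, 30] (0 swaps)
After pass 2: [-7, -7, 2, 25, 30] (0 swaps)
Total swaps: 0


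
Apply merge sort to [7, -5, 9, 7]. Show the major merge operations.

Divide and conquer:
  Merge [7] + [-5] -> [-5, 7]
  Merge [9] + [7] -> [7, 9]
  Merge [-5, 7] + [7, 9] -> [-5, 7, 7, 9]


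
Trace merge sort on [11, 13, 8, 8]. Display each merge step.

Divide and conquer:
  Merge [11] + [13] -> [11, 13]
  Merge [8] + [8] -> [8, 8]
  Merge [11, 13] + [8, 8] -> [8, 8, 11, 13]


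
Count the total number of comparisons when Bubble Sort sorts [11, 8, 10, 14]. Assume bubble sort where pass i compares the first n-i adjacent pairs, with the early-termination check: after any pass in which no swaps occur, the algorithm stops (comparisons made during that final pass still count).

Pass 1: compare adjacent pairs (0,1)..(2,3) = 3 comparison(s), 2 swap(s) -> [8, 10, 11, 14]
Pass 2: compare adjacent pairs (0,1)..(1,2) = 2 comparison(s), 0 swap(s) -> [8, 10, 11, 14]
No swaps in this pass, so bubble sort stops here.
Total comparisons: 3 + 2 = 5


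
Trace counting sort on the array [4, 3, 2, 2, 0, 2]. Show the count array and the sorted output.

Count array: [1, 0, 3, 1, 1]
(count[i] = number of elements equal to i)
Cumulative count: [1, 1, 4, 5, 6]
Sorted: [0, 2, 2, 2, 3, 4]


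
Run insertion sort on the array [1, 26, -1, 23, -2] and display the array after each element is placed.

First element 1 is already 'sorted'
Insert 26: shifted 0 elements -> [1, 26, -1, 23, -2]
Insert -1: shifted 2 elements -> [-1, 1, 26, 23, -2]
Insert 23: shifted 1 elements -> [-1, 1, 23, 26, -2]
Insert -2: shifted 4 elements -> [-2, -1, 1, 23, 26]


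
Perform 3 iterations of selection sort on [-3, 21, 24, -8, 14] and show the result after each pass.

Pass 1: Select minimum -8 at index 3, swap -> [-8, 21, 24, -3, 14]
Pass 2: Select minimum -3 at index 3, swap -> [-8, -3, 24, 21, 14]
Pass 3: Select minimum 14 at index 4, swap -> [-8, -3, 14, 21, 24]


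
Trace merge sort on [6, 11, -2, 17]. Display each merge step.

Divide and conquer:
  Merge [6] + [11] -> [6, 11]
  Merge [-2] + [17] -> [-2, 17]
  Merge [6, 11] + [-2, 17] -> [-2, 6, 11, 17]


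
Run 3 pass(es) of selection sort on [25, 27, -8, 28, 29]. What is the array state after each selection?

Pass 1: Select minimum -8 at index 2, swap -> [-8, 27, 25, 28, 29]
Pass 2: Select minimum 25 at index 2, swap -> [-8, 25, 27, 28, 29]
Pass 3: Select minimum 27 at index 2, swap -> [-8, 25, 27, 28, 29]


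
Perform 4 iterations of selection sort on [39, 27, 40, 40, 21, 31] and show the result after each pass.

Pass 1: Select minimum 21 at index 4, swap -> [21, 27, 40, 40, 39, 31]
Pass 2: Select minimum 27 at index 1, swap -> [21, 27, 40, 40, 39, 31]
Pass 3: Select minimum 31 at index 5, swap -> [21, 27, 31, 40, 39, 40]
Pass 4: Select minimum 39 at index 4, swap -> [21, 27, 31, 39, 40, 40]


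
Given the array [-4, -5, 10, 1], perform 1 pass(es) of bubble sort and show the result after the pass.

After pass 1: [-5, -4, 1, 10] (2 swaps)
Total swaps: 2


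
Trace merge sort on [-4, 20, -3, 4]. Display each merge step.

Divide and conquer:
  Merge [-4] + [20] -> [-4, 20]
  Merge [-3] + [4] -> [-3, 4]
  Merge [-4, 20] + [-3, 4] -> [-4, -3, 4, 20]


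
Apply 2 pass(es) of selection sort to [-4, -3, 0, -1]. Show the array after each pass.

Pass 1: Select minimum -4 at index 0, swap -> [-4, -3, 0, -1]
Pass 2: Select minimum -3 at index 1, swap -> [-4, -3, 0, -1]


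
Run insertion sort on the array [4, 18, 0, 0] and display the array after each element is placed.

First element 4 is already 'sorted'
Insert 18: shifted 0 elements -> [4, 18, 0, 0]
Insert 0: shifted 2 elements -> [0, 4, 18, 0]
Insert 0: shifted 2 elements -> [0, 0, 4, 18]


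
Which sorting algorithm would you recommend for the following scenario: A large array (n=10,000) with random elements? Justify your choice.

Best choice: Quicksort or Mergesort
Reason: Both have O(n log n) average case; quicksort has lower constant factors


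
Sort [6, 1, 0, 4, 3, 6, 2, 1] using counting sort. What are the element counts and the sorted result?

Count array: [1, 2, 1, 1, 1, 0, 2]
(count[i] = number of elements equal to i)
Cumulative count: [1, 3, 4, 5, 6, 6, 8]
Sorted: [0, 1, 1, 2, 3, 4, 6, 6]


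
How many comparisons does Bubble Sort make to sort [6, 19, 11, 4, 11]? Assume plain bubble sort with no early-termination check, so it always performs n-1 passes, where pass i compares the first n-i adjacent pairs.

Pass 1: compare adjacent pairs (0,1)..(3,4) = 4 comparison(s), 3 swap(s) -> [6, 11, 4, 11, 19]
Pass 2: compare adjacent pairs (0,1)..(2,3) = 3 comparison(s), 1 swap(s) -> [6, 4, 11, 11, 19]
Pass 3: compare adjacent pairs (0,1)..(1,2) = 2 comparison(s), 1 swap(s) -> [4, 6, 11, 11, 19]
Pass 4: compare adjacent pairs (0,1)..(0,1) = 1 comparison(s), 0 swap(s) -> [4, 6, 11, 11, 19]
Total comparisons: 4 + 3 + 2 + 1 = 10


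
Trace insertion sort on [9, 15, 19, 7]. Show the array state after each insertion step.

First element 9 is already 'sorted'
Insert 15: shifted 0 elements -> [9, 15, 19, 7]
Insert 19: shifted 0 elements -> [9, 15, 19, 7]
Insert 7: shifted 3 elements -> [7, 9, 15, 19]


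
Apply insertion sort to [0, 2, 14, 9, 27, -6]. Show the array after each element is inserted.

First element 0 is already 'sorted'
Insert 2: shifted 0 elements -> [0, 2, 14, 9, 27, -6]
Insert 14: shifted 0 elements -> [0, 2, 14, 9, 27, -6]
Insert 9: shifted 1 elements -> [0, 2, 9, 14, 27, -6]
Insert 27: shifted 0 elements -> [0, 2, 9, 14, 27, -6]
Insert -6: shifted 5 elements -> [-6, 0, 2, 9, 14, 27]


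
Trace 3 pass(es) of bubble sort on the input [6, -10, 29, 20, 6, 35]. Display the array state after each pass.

After pass 1: [-10, 6, 20, 6, 29, 35] (3 swaps)
After pass 2: [-10, 6, 6, 20, 29, 35] (1 swaps)
After pass 3: [-10, 6, 6, 20, 29, 35] (0 swaps)
Total swaps: 4


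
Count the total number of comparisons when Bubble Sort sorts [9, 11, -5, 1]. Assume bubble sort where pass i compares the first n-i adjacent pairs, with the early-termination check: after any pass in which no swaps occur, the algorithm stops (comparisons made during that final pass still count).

Pass 1: compare adjacent pairs (0,1)..(2,3) = 3 comparison(s), 2 swap(s) -> [9, -5, 1, 11]
Pass 2: compare adjacent pairs (0,1)..(1,2) = 2 comparison(s), 2 swap(s) -> [-5, 1, 9, 11]
Pass 3: compare adjacent pairs (0,1)..(0,1) = 1 comparison(s), 0 swap(s) -> [-5, 1, 9, 11]
No swaps in this pass, so bubble sort stops here.
Total comparisons: 3 + 2 + 1 = 6


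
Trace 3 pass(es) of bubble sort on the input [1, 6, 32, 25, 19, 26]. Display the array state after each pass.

After pass 1: [1, 6, 25, 19, 26, 32] (3 swaps)
After pass 2: [1, 6, 19, 25, 26, 32] (1 swaps)
After pass 3: [1, 6, 19, 25, 26, 32] (0 swaps)
Total swaps: 4


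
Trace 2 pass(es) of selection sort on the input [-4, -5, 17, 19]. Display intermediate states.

Pass 1: Select minimum -5 at index 1, swap -> [-5, -4, 17, 19]
Pass 2: Select minimum -4 at index 1, swap -> [-5, -4, 17, 19]


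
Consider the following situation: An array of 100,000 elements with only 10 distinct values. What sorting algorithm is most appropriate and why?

Best choice: 3-way quicksort or Counting sort
Reason: 3-way (Dutch national flag) partitioning groups every copy of the pivot together, so with only d=10 distinct keys quicksort finishes in O(n log d) expected time, which is effectively linear; counting sort runs in O(n + k) where k is the size of the key range (not the number of distinct values), so it is linear when the 10 values are integers drawn from a small known range
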